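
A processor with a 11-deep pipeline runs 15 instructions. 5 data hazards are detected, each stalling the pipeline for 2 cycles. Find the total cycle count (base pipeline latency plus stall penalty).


Base cycles = 11 + 15 - 1 = 25
Total stalls = 5 * 2 = 10
Total = 25 + 10 = 35

35


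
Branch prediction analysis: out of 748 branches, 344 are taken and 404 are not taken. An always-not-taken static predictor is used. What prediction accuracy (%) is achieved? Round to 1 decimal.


Predictor: always-not-taken
Correct predictions = 404
Accuracy = 404 / 748 * 100 = 54.0%

54.0


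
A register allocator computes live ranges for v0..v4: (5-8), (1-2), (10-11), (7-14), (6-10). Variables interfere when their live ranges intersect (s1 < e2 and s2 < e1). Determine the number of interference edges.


Check all pairs for overlapping intervals.
Two intervals (s1,e1) and (s2,e2) overlap if s1 < e2 and s2 < e1.
v0 (5-8) vs v1..v4: overlaps v3, v4 -> 2
v1 (1-2) vs v2..v4: overlaps none -> 0
v2 (10-11) vs v3..v4: overlaps v3 -> 1
v3 (7-14) vs v4: overlaps v4 -> 1
Total overlapping pairs = 2 + 0 + 1 + 1 = 4

4


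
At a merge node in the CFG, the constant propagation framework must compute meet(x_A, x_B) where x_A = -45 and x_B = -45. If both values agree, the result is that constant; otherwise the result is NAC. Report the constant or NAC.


Meet operation: if both paths give the same constant, result is that constant; if they differ, result is NAC (not-a-constant).
Path A: -45, Path B: -45 -> equal
Result: constant -> -45

-45


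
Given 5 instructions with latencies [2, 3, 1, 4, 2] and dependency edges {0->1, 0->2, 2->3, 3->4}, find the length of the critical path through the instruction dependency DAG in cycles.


Compute longest path through dependency graph: dist(Ik) = max over predecessors of dist + latency(Ik).
dist(I0) = latency 2 = 2
dist(I1) = dist(I0) + 3 = 2 + 3 = 5
dist(I2) = dist(I0) + 1 = 2 + 1 = 3
dist(I3) = dist(I2) + 4 = 3 + 4 = 7
dist(I4) = dist(I3) + 2 = 7 + 2 = 9
Critical path = max dist = 9

9


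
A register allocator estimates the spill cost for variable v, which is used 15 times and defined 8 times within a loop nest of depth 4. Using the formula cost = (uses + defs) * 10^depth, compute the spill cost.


uses + defs = 15 + 8 = 23
10^4 = 10000
Spill cost = 23 * 10000 = 230000

230000


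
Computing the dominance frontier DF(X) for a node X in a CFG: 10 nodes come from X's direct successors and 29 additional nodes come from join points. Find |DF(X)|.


DF(X) = direct successor contributions + join point contributions
= 10 + 29 = 39

39


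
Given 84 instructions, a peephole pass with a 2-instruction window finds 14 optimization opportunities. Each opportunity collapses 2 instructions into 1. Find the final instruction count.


Each match removes 1 instructions.
Total removed = 14 * 1 = 14
Remaining = 84 - 14 = 70

70


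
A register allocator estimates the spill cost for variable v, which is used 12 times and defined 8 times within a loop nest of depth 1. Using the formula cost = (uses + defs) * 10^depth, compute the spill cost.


uses + defs = 12 + 8 = 20
10^1 = 10
Spill cost = 20 * 10 = 200

200


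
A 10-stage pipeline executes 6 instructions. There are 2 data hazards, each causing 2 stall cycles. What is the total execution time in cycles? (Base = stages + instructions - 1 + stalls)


Base cycles = 10 + 6 - 1 = 15
Total stalls = 2 * 2 = 4
Total = 15 + 4 = 19

19


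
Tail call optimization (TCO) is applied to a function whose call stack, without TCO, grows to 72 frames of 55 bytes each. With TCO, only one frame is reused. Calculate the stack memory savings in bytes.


Without TCO: 72 * 55 = 3960 bytes
With TCO: reuse 1 frame = 55 bytes
Savings = 3960 - 55 = 3905

3905


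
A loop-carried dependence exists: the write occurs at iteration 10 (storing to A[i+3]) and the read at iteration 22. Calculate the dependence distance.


Distance = read iteration - write iteration
= 22 - 10 = 12

12


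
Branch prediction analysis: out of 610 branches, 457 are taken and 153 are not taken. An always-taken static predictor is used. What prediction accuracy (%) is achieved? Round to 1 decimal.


Predictor: always-taken
Correct predictions = 457
Accuracy = 457 / 610 * 100 = 74.9%

74.9


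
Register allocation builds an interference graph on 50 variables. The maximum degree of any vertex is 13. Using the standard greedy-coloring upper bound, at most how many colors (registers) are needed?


Greedy coloring never needs more than (max_degree + 1) colors: when coloring a vertex, at most max_degree neighbors are already colored.
Upper bound = 13 + 1 = 14

14


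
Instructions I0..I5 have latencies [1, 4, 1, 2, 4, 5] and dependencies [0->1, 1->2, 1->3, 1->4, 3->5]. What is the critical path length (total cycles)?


Compute longest path through dependency graph: dist(Ik) = max over predecessors of dist + latency(Ik).
dist(I0) = latency 1 = 1
dist(I1) = dist(I0) + 4 = 1 + 4 = 5
dist(I2) = dist(I1) + 1 = 5 + 1 = 6
dist(I3) = dist(I1) + 2 = 5 + 2 = 7
dist(I4) = dist(I1) + 4 = 5 + 4 = 9
dist(I5) = dist(I3) + 5 = 7 + 5 = 12
Critical path = max dist = 12

12


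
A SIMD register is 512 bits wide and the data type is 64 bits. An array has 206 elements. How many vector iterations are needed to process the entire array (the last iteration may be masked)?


Width = 512 / 64 = 8 elements per vector op
Iterations = ceil(206 / 8) = 26

26


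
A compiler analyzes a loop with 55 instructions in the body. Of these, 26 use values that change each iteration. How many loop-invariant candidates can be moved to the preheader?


Invariant candidates = total - loop-dependent
= 55 - 26 = 29

29


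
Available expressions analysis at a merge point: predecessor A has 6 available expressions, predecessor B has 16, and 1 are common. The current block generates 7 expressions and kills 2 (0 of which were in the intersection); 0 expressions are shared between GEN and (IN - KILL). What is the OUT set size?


IN = intersection of predecessors = 1
IN - KILL = 1 - 0 = 1
|OUT| = |GEN| + |IN - KILL| - |GEN ∩ (IN - KILL)| = 7 + 1 - 0 = 8

8


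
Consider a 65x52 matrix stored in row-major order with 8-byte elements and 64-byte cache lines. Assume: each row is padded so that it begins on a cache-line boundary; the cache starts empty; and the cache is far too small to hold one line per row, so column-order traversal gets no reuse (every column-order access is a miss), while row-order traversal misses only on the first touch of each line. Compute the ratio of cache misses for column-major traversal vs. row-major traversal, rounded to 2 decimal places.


Each row occupies 52 * 8 = 416 bytes and starts on a line boundary, so it spans ceil(416 / 64) = 7 cache lines.
Row-major traversal misses (one per line touched): 65 * ceil(52 * 8 / 64) = 455
Column-major traversal misses (no reuse, every access misses): 65 * 52 = 3380
Ratio = 3380 / 455 = 7.43

7.43


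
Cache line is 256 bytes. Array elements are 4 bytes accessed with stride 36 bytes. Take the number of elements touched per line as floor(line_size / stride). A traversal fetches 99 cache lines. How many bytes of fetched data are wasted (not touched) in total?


Elements per line = floor(256 / 36) = 7
Bytes used per line = 7 * 4 = 28
Wasted per line = 256 - 28 = 228
Total wasted = 228 * 99 = 22572

22572


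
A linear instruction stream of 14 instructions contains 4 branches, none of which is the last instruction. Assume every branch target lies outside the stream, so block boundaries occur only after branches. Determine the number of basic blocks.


With no in-sequence branch targets, the leaders are the first instruction plus the instruction after each branch.
Number of basic blocks = branches + 1
= 4 + 1 = 5

5


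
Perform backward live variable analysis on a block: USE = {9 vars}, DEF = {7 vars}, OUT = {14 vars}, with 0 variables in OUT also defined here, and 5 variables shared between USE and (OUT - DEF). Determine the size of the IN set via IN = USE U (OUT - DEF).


OUT - DEF: 14 - 0 = 14
|IN| = |USE| + |OUT - DEF| - |USE ∩ (OUT - DEF)| = 9 + 14 - 5 = 18

18


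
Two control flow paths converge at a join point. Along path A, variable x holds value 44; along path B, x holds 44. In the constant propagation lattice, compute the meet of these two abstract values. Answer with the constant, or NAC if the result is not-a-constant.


Meet operation: if both paths give the same constant, result is that constant; if they differ, result is NAC (not-a-constant).
Path A: 44, Path B: 44 -> equal
Result: constant -> 44

44


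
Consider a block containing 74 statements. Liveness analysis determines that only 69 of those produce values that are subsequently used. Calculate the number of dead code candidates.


Dead code = total statements - live definitions
= 74 - 69 = 5

5


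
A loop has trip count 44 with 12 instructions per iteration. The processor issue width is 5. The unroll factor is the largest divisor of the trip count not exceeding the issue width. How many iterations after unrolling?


Largest divisor of 44 <= 5 is 4
New iterations = 44 / 4 = 11

11


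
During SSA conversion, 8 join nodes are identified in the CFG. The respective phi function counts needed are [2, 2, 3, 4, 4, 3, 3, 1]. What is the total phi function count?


Total phi functions = sum of phi functions at each join node
= 2 + 2 + 3 + 4 + 4 + 3 + 3 + 1 = 22

22


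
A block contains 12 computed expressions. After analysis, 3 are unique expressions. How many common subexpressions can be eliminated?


CSE count = total expressions - unique expressions
= 12 - 3 = 9

9


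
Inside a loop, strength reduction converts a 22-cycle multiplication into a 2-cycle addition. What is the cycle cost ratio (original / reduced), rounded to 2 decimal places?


Ratio = mult_cost / add_cost = 22 / 2 = 11.0

11.0


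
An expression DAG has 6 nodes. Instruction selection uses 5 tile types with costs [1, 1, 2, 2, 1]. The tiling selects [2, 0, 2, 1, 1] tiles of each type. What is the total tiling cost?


Total cost = sum(count_i * cost_i)
= 2*1 + 0*1 + 2*2 + 1*2 + 1*1
= 9

9


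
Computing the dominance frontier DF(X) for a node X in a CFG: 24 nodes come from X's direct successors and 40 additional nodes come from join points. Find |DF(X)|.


DF(X) = direct successor contributions + join point contributions
= 24 + 40 = 64

64


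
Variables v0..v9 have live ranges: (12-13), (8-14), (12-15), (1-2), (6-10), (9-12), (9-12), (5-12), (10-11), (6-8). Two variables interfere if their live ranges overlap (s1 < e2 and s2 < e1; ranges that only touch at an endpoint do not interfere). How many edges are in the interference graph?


Check all pairs for overlapping intervals.
Two intervals (s1,e1) and (s2,e2) overlap if s1 < e2 and s2 < e1.
v0 (12-13) vs v1..v9: overlaps v1, v2 -> 2
v1 (8-14) vs v2..v9: overlaps v2, v4, v5, v6, v7, v8 -> 6
v2 (12-15) vs v3..v9: overlaps none -> 0
v3 (1-2) vs v4..v9: overlaps none -> 0
v4 (6-10) vs v5..v9: overlaps v5, v6, v7, v9 -> 4
v5 (9-12) vs v6..v9: overlaps v6, v7, v8 -> 3
v6 (9-12) vs v7..v9: overlaps v7, v8 -> 2
v7 (5-12) vs v8..v9: overlaps v8, v9 -> 2
v8 (10-11) vs v9: overlaps none -> 0
Total overlapping pairs = 2 + 6 + 0 + 0 + 4 + 3 + 2 + 2 + 0 = 19

19


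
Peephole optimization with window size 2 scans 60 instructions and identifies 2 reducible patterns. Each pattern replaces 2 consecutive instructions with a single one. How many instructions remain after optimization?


Each match removes 1 instructions.
Total removed = 2 * 1 = 2
Remaining = 60 - 2 = 58

58


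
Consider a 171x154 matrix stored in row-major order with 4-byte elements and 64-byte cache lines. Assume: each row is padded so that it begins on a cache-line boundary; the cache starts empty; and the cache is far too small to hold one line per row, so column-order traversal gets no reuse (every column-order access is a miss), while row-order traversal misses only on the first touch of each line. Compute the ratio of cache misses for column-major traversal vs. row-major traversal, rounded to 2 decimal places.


Each row occupies 154 * 4 = 616 bytes and starts on a line boundary, so it spans ceil(616 / 64) = 10 cache lines.
Row-major traversal misses (one per line touched): 171 * ceil(154 * 4 / 64) = 1710
Column-major traversal misses (no reuse, every access misses): 171 * 154 = 26334
Ratio = 26334 / 1710 = 15.4

15.4


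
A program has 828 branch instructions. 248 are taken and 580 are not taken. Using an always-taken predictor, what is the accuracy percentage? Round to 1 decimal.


Predictor: always-taken
Correct predictions = 248
Accuracy = 248 / 828 * 100 = 30.0%

30.0


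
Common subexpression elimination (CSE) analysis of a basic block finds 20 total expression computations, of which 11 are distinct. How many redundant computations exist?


CSE count = total expressions - unique expressions
= 20 - 11 = 9

9


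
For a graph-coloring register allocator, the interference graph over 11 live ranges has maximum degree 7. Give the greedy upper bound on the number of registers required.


Greedy coloring never needs more than (max_degree + 1) colors: when coloring a vertex, at most max_degree neighbors are already colored.
Upper bound = 7 + 1 = 8

8


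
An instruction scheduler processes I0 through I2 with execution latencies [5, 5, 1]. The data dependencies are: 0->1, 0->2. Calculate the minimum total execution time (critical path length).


Compute longest path through dependency graph: dist(Ik) = max over predecessors of dist + latency(Ik).
dist(I0) = latency 5 = 5
dist(I1) = dist(I0) + 5 = 5 + 5 = 10
dist(I2) = dist(I0) + 1 = 5 + 1 = 6
Critical path = max dist = 10

10


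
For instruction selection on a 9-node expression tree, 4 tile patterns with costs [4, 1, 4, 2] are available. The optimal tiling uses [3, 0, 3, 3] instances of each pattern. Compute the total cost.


Total cost = sum(count_i * cost_i)
= 3*4 + 0*1 + 3*4 + 3*2
= 30

30


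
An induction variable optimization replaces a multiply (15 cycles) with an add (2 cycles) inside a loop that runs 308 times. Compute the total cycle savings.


Per-iteration saving = 15 - 2 = 13
Total saved = 308 * 13 = 4004

4004


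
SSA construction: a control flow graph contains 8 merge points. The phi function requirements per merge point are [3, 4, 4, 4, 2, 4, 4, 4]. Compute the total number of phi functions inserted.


Total phi functions = sum of phi functions at each join node
= 3 + 4 + 4 + 4 + 2 + 4 + 4 + 4 = 29

29


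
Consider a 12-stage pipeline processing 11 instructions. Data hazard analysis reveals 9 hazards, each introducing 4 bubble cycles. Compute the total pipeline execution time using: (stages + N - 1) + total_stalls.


Base cycles = 12 + 11 - 1 = 22
Total stalls = 9 * 4 = 36
Total = 22 + 36 = 58

58


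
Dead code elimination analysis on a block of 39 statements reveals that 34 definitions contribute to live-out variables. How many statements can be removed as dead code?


Dead code = total statements - live definitions
= 39 - 34 = 5

5


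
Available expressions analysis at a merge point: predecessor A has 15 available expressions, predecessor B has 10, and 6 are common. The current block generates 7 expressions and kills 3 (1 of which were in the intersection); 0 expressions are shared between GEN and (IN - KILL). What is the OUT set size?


IN = intersection of predecessors = 6
IN - KILL = 6 - 1 = 5
|OUT| = |GEN| + |IN - KILL| - |GEN ∩ (IN - KILL)| = 7 + 5 - 0 = 12

12


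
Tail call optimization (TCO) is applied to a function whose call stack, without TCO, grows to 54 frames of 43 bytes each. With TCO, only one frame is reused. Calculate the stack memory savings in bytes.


Without TCO: 54 * 43 = 2322 bytes
With TCO: reuse 1 frame = 43 bytes
Savings = 2322 - 43 = 2279

2279


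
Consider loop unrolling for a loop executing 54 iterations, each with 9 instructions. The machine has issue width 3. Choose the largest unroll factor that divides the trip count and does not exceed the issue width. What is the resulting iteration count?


Largest divisor of 54 <= 3 is 3
New iterations = 54 / 3 = 18

18


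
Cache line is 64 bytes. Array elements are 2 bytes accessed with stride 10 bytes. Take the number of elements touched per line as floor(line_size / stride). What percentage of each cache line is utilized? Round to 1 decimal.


Elements per cache line = floor(64 / 10) = 6
Bytes used = 6 * 2 = 12
Utilization = 12 / 64 * 100 = 18.8%

18.8


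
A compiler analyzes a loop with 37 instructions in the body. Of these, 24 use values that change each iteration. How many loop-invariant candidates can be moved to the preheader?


Invariant candidates = total - loop-dependent
= 37 - 24 = 13

13


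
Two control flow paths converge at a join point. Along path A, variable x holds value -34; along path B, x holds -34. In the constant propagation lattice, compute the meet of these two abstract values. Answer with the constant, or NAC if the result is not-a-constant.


Meet operation: if both paths give the same constant, result is that constant; if they differ, result is NAC (not-a-constant).
Path A: -34, Path B: -34 -> equal
Result: constant -> -34

-34


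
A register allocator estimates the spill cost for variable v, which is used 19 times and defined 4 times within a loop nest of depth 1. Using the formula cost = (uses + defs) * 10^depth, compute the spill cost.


uses + defs = 19 + 4 = 23
10^1 = 10
Spill cost = 23 * 10 = 230

230


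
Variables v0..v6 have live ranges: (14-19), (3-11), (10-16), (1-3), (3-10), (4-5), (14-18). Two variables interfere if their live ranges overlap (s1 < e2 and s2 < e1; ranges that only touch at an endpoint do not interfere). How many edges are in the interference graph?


Check all pairs for overlapping intervals.
Two intervals (s1,e1) and (s2,e2) overlap if s1 < e2 and s2 < e1.
v0 (14-19) vs v1..v6: overlaps v2, v6 -> 2
v1 (3-11) vs v2..v6: overlaps v2, v4, v5 -> 3
v2 (10-16) vs v3..v6: overlaps v6 -> 1
v3 (1-3) vs v4..v6: overlaps none -> 0
v4 (3-10) vs v5..v6: overlaps v5 -> 1
v5 (4-5) vs v6: overlaps none -> 0
Total overlapping pairs = 2 + 3 + 1 + 0 + 1 + 0 = 7

7


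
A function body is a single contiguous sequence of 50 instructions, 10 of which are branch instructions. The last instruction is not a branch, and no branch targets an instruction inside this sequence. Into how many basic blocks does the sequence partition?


With no in-sequence branch targets, the leaders are the first instruction plus the instruction after each branch.
Number of basic blocks = branches + 1
= 10 + 1 = 11

11


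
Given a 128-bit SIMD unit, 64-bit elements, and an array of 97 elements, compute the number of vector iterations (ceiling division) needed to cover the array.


Width = 128 / 64 = 2 elements per vector op
Iterations = ceil(97 / 2) = 49

49


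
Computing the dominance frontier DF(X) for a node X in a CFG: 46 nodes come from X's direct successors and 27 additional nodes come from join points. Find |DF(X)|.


DF(X) = direct successor contributions + join point contributions
= 46 + 27 = 73

73


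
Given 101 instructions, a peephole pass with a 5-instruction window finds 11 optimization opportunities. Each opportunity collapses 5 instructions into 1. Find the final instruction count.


Each match removes 4 instructions.
Total removed = 11 * 4 = 44
Remaining = 101 - 44 = 57

57


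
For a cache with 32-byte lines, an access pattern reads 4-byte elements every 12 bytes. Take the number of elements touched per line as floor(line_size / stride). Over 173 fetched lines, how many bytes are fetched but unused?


Elements per line = floor(32 / 12) = 2
Bytes used per line = 2 * 4 = 8
Wasted per line = 32 - 8 = 24
Total wasted = 24 * 173 = 4152

4152


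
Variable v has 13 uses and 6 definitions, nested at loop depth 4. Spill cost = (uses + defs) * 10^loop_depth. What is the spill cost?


uses + defs = 13 + 6 = 19
10^4 = 10000
Spill cost = 19 * 10000 = 190000

190000


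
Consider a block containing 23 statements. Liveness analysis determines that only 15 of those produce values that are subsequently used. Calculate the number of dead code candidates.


Dead code = total statements - live definitions
= 23 - 15 = 8

8


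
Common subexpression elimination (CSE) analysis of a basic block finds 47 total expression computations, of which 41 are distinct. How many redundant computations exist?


CSE count = total expressions - unique expressions
= 47 - 41 = 6

6


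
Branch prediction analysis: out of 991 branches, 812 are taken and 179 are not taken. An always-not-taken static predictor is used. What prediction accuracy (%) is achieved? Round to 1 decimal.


Predictor: always-not-taken
Correct predictions = 179
Accuracy = 179 / 991 * 100 = 18.1%

18.1


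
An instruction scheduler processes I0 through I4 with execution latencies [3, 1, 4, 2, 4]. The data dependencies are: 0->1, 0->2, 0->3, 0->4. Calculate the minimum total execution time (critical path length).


Compute longest path through dependency graph: dist(Ik) = max over predecessors of dist + latency(Ik).
dist(I0) = latency 3 = 3
dist(I1) = dist(I0) + 1 = 3 + 1 = 4
dist(I2) = dist(I0) + 4 = 3 + 4 = 7
dist(I3) = dist(I0) + 2 = 3 + 2 = 5
dist(I4) = dist(I0) + 4 = 3 + 4 = 7
Critical path = max dist = 7

7


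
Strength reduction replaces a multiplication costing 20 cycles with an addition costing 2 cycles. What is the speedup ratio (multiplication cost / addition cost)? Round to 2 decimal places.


Ratio = mult_cost / add_cost = 20 / 2 = 10.0

10.0


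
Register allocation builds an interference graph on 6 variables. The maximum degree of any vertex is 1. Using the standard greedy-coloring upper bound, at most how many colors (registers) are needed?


Greedy coloring never needs more than (max_degree + 1) colors: when coloring a vertex, at most max_degree neighbors are already colored.
Upper bound = 1 + 1 = 2

2


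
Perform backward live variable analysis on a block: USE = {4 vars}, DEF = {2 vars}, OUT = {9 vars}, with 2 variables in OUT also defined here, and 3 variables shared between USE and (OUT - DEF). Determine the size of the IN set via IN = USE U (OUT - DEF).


OUT - DEF: 9 - 2 = 7
|IN| = |USE| + |OUT - DEF| - |USE ∩ (OUT - DEF)| = 4 + 7 - 3 = 8

8


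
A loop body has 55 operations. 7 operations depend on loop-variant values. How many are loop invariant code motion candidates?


Invariant candidates = total - loop-dependent
= 55 - 7 = 48

48


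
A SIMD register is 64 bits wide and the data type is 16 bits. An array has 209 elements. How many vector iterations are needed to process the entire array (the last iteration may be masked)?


Width = 64 / 16 = 4 elements per vector op
Iterations = ceil(209 / 4) = 53

53


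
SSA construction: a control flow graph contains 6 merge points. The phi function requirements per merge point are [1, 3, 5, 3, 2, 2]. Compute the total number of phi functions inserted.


Total phi functions = sum of phi functions at each join node
= 1 + 3 + 5 + 3 + 2 + 2 = 16

16


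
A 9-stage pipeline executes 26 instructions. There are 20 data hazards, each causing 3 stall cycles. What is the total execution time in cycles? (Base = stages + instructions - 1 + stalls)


Base cycles = 9 + 26 - 1 = 34
Total stalls = 20 * 3 = 60
Total = 34 + 60 = 94

94


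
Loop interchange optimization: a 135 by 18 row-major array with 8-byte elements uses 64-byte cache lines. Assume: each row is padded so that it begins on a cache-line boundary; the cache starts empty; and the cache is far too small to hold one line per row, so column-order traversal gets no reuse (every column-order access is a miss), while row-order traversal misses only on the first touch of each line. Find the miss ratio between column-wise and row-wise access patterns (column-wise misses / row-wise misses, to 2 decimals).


Each row occupies 18 * 8 = 144 bytes and starts on a line boundary, so it spans ceil(144 / 64) = 3 cache lines.
Row-major traversal misses (one per line touched): 135 * ceil(18 * 8 / 64) = 405
Column-major traversal misses (no reuse, every access misses): 135 * 18 = 2430
Ratio = 2430 / 405 = 6.0

6.0


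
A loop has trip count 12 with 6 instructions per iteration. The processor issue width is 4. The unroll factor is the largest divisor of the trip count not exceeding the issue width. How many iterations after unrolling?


Largest divisor of 12 <= 4 is 4
New iterations = 12 / 4 = 3

3


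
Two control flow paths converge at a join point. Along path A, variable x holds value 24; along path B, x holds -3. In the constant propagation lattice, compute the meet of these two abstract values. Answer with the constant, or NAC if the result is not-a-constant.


Meet operation: if both paths give the same constant, result is that constant; if they differ, result is NAC (not-a-constant).
Path A: 24, Path B: -3 -> differ
Result: not-a-constant -> NAC

NAC


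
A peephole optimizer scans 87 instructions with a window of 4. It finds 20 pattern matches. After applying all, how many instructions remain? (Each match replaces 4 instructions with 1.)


Each match removes 3 instructions.
Total removed = 20 * 3 = 60
Remaining = 87 - 60 = 27

27


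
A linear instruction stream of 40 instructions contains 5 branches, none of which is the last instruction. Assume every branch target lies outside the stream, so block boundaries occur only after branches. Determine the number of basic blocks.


With no in-sequence branch targets, the leaders are the first instruction plus the instruction after each branch.
Number of basic blocks = branches + 1
= 5 + 1 = 6

6


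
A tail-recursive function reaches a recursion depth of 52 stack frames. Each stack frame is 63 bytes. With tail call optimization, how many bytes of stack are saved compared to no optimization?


Without TCO: 52 * 63 = 3276 bytes
With TCO: reuse 1 frame = 63 bytes
Savings = 3276 - 63 = 3213

3213


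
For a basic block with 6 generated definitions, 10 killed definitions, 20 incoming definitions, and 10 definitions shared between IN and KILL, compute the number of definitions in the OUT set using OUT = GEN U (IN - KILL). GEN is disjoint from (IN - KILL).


IN - KILL: 20 - 10 = 10 surviving definitions
OUT = GEN + surviving = 6 + 10 = 16

16


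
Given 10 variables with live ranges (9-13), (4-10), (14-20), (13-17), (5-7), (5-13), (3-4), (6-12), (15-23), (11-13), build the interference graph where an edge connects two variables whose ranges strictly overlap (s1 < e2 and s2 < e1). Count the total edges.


Check all pairs for overlapping intervals.
Two intervals (s1,e1) and (s2,e2) overlap if s1 < e2 and s2 < e1.
v0 (9-13) vs v1..v9: overlaps v1, v5, v7, v9 -> 4
v1 (4-10) vs v2..v9: overlaps v4, v5, v7 -> 3
v2 (14-20) vs v3..v9: overlaps v3, v8 -> 2
v3 (13-17) vs v4..v9: overlaps v8 -> 1
v4 (5-7) vs v5..v9: overlaps v5, v7 -> 2
v5 (5-13) vs v6..v9: overlaps v7, v9 -> 2
v6 (3-4) vs v7..v9: overlaps none -> 0
v7 (6-12) vs v8..v9: overlaps v9 -> 1
v8 (15-23) vs v9: overlaps none -> 0
Total overlapping pairs = 4 + 3 + 2 + 1 + 2 + 2 + 0 + 1 + 0 = 15

15


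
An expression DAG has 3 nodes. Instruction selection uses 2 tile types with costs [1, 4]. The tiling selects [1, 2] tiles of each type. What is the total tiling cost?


Total cost = sum(count_i * cost_i)
= 1*1 + 2*4
= 9

9


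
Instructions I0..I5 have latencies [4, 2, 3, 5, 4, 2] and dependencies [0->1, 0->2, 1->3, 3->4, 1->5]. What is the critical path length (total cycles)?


Compute longest path through dependency graph: dist(Ik) = max over predecessors of dist + latency(Ik).
dist(I0) = latency 4 = 4
dist(I1) = dist(I0) + 2 = 4 + 2 = 6
dist(I2) = dist(I0) + 3 = 4 + 3 = 7
dist(I3) = dist(I1) + 5 = 6 + 5 = 11
dist(I4) = dist(I3) + 4 = 11 + 4 = 15
dist(I5) = dist(I1) + 2 = 6 + 2 = 8
Critical path = max dist = 15

15


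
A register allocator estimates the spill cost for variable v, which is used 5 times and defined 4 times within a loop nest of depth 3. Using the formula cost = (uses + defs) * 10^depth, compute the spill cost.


uses + defs = 5 + 4 = 9
10^3 = 1000
Spill cost = 9 * 1000 = 9000

9000


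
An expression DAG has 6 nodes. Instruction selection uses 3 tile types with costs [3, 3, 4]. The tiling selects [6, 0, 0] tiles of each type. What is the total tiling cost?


Total cost = sum(count_i * cost_i)
= 6*3 + 0*3 + 0*4
= 18

18


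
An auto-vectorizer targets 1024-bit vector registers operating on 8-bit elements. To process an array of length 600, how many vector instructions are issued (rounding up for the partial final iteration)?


Width = 1024 / 8 = 128 elements per vector op
Iterations = ceil(600 / 128) = 5

5


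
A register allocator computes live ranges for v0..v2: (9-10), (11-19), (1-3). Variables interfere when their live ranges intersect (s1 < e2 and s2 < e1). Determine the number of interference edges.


Check all pairs for overlapping intervals.
Two intervals (s1,e1) and (s2,e2) overlap if s1 < e2 and s2 < e1.
v0 (9-10) vs v1..v2: overlaps none -> 0
v1 (11-19) vs v2: overlaps none -> 0
Total overlapping pairs = 0 + 0 = 0

0


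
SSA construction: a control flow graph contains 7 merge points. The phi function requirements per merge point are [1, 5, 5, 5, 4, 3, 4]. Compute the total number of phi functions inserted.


Total phi functions = sum of phi functions at each join node
= 1 + 5 + 5 + 5 + 4 + 3 + 4 = 27

27


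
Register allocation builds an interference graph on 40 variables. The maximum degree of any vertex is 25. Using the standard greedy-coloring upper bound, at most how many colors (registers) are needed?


Greedy coloring never needs more than (max_degree + 1) colors: when coloring a vertex, at most max_degree neighbors are already colored.
Upper bound = 25 + 1 = 26

26


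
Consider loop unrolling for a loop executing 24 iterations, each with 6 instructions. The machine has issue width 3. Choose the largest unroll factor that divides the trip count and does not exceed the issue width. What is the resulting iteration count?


Largest divisor of 24 <= 3 is 3
New iterations = 24 / 3 = 8

8


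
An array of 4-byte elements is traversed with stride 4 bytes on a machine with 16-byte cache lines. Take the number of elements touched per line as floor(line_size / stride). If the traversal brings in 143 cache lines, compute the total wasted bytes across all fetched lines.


Elements per line = floor(16 / 4) = 4
Bytes used per line = 4 * 4 = 16
Wasted per line = 16 - 16 = 0
Total wasted = 0 * 143 = 0

0


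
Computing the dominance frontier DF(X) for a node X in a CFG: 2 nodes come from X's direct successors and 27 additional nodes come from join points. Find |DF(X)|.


DF(X) = direct successor contributions + join point contributions
= 2 + 27 = 29

29


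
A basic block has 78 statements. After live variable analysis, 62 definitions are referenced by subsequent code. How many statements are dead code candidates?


Dead code = total statements - live definitions
= 78 - 62 = 16

16


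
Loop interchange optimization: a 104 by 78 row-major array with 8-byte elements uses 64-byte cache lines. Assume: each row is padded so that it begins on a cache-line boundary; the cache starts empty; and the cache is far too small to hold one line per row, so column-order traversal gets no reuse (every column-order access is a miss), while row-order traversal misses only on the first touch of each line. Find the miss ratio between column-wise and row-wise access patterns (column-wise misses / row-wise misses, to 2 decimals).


Each row occupies 78 * 8 = 624 bytes and starts on a line boundary, so it spans ceil(624 / 64) = 10 cache lines.
Row-major traversal misses (one per line touched): 104 * ceil(78 * 8 / 64) = 1040
Column-major traversal misses (no reuse, every access misses): 104 * 78 = 8112
Ratio = 8112 / 1040 = 7.8

7.8


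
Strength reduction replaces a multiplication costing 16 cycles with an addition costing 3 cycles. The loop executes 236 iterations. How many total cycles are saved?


Per-iteration saving = 16 - 3 = 13
Total saved = 236 * 13 = 3068

3068


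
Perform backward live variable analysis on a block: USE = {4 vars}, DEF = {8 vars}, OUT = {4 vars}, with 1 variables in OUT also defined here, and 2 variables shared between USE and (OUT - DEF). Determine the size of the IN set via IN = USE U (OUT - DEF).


OUT - DEF: 4 - 1 = 3
|IN| = |USE| + |OUT - DEF| - |USE ∩ (OUT - DEF)| = 4 + 3 - 2 = 5

5


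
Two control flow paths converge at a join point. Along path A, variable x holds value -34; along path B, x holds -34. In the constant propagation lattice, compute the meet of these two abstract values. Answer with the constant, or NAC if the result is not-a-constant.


Meet operation: if both paths give the same constant, result is that constant; if they differ, result is NAC (not-a-constant).
Path A: -34, Path B: -34 -> equal
Result: constant -> -34

-34


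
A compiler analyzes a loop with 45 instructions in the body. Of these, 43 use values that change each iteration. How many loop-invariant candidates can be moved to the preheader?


Invariant candidates = total - loop-dependent
= 45 - 43 = 2

2


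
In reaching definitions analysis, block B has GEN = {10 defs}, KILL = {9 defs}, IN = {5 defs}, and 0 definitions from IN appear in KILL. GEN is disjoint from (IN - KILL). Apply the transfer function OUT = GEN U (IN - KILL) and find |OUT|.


IN - KILL: 5 - 0 = 5 surviving definitions
OUT = GEN + surviving = 10 + 5 = 15

15


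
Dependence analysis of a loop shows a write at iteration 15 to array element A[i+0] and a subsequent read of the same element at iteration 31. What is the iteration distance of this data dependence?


Distance = read iteration - write iteration
= 31 - 15 = 16

16


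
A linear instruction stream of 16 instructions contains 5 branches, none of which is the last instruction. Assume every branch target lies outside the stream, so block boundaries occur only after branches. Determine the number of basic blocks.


With no in-sequence branch targets, the leaders are the first instruction plus the instruction after each branch.
Number of basic blocks = branches + 1
= 5 + 1 = 6

6


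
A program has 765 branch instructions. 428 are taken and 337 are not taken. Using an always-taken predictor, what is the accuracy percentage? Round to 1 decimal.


Predictor: always-taken
Correct predictions = 428
Accuracy = 428 / 765 * 100 = 55.9%

55.9


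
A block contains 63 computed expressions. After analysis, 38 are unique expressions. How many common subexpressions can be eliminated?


CSE count = total expressions - unique expressions
= 63 - 38 = 25

25


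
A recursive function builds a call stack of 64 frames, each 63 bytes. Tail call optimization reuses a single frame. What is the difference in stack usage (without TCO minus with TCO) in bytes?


Without TCO: 64 * 63 = 4032 bytes
With TCO: reuse 1 frame = 63 bytes
Savings = 4032 - 63 = 3969

3969


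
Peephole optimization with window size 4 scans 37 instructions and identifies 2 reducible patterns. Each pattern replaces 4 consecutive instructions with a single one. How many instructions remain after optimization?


Each match removes 3 instructions.
Total removed = 2 * 3 = 6
Remaining = 37 - 6 = 31

31


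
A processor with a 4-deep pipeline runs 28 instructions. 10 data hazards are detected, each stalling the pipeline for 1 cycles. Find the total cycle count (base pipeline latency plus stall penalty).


Base cycles = 4 + 28 - 1 = 31
Total stalls = 10 * 1 = 10
Total = 31 + 10 = 41

41


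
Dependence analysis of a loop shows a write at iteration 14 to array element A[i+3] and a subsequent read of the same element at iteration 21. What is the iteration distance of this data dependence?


Distance = read iteration - write iteration
= 21 - 14 = 7

7


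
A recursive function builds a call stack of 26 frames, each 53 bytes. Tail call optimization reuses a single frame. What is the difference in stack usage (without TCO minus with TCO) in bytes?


Without TCO: 26 * 53 = 1378 bytes
With TCO: reuse 1 frame = 53 bytes
Savings = 1378 - 53 = 1325

1325


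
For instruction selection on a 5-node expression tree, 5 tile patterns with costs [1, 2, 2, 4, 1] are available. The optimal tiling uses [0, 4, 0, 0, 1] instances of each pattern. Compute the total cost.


Total cost = sum(count_i * cost_i)
= 0*1 + 4*2 + 0*2 + 0*4 + 1*1
= 9

9


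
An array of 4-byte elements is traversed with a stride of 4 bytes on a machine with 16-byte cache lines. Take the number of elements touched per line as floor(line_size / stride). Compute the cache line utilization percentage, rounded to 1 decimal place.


Elements per cache line = floor(16 / 4) = 4
Bytes used = 4 * 4 = 16
Utilization = 16 / 16 * 100 = 100.0%

100.0


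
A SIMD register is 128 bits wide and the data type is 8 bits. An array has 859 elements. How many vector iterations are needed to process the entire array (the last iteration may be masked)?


Width = 128 / 8 = 16 elements per vector op
Iterations = ceil(859 / 16) = 54

54


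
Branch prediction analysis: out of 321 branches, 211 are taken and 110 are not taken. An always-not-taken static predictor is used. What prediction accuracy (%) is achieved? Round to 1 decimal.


Predictor: always-not-taken
Correct predictions = 110
Accuracy = 110 / 321 * 100 = 34.3%

34.3


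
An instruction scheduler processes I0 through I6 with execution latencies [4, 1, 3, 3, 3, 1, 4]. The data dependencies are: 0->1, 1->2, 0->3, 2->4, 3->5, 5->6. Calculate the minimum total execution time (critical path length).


Compute longest path through dependency graph: dist(Ik) = max over predecessors of dist + latency(Ik).
dist(I0) = latency 4 = 4
dist(I1) = dist(I0) + 1 = 4 + 1 = 5
dist(I2) = dist(I1) + 3 = 5 + 3 = 8
dist(I3) = dist(I0) + 3 = 4 + 3 = 7
dist(I4) = dist(I2) + 3 = 8 + 3 = 11
dist(I5) = dist(I3) + 1 = 7 + 1 = 8
dist(I6) = dist(I5) + 4 = 8 + 4 = 12
Critical path = max dist = 12

12


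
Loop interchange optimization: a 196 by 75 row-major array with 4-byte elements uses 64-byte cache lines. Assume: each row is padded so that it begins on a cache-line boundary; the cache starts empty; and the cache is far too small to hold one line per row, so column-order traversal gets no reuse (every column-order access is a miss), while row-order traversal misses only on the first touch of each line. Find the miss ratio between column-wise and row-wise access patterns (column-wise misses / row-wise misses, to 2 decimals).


Each row occupies 75 * 4 = 300 bytes and starts on a line boundary, so it spans ceil(300 / 64) = 5 cache lines.
Row-major traversal misses (one per line touched): 196 * ceil(75 * 4 / 64) = 980
Column-major traversal misses (no reuse, every access misses): 196 * 75 = 14700
Ratio = 14700 / 980 = 15.0

15.0


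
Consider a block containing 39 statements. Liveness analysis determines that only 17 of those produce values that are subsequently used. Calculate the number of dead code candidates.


Dead code = total statements - live definitions
= 39 - 17 = 22

22


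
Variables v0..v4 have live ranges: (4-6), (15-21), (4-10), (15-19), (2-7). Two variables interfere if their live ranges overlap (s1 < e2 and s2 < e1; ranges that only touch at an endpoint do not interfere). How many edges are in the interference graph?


Check all pairs for overlapping intervals.
Two intervals (s1,e1) and (s2,e2) overlap if s1 < e2 and s2 < e1.
v0 (4-6) vs v1..v4: overlaps v2, v4 -> 2
v1 (15-21) vs v2..v4: overlaps v3 -> 1
v2 (4-10) vs v3..v4: overlaps v4 -> 1
v3 (15-19) vs v4: overlaps none -> 0
Total overlapping pairs = 2 + 1 + 1 + 0 = 4

4
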